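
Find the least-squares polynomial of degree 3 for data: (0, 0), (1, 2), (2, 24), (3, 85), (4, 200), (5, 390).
-2/63 + (-401/189)x + (76/63)x² + (80/27)x³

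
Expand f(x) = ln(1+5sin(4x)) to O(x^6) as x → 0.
20*x - 200*x**2 + 7840*x**3/3 - 116800*x**4/3 + 1856128*x**5/3 + O(x**6)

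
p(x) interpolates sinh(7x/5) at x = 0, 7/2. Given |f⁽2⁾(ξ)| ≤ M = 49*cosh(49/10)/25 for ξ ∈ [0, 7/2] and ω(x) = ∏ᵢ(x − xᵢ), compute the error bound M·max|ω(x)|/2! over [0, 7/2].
2401*cosh(49/10)/800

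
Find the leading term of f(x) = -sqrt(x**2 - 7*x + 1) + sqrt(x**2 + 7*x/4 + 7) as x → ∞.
35/8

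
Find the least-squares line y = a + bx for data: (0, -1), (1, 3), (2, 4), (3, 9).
a = -9/10, b = 31/10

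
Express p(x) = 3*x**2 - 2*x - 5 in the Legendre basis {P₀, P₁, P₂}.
(-4)P₀ + (-2)P₁ + (2)P₂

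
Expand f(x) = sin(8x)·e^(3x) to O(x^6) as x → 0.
8*x + 24*x**2 - 148*x**3/3 - 220*x**4 - 1259*x**5/15 + O(x**6)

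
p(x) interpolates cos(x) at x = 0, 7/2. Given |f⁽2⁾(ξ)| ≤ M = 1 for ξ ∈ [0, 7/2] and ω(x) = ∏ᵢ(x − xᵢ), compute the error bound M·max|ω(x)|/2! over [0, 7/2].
49/32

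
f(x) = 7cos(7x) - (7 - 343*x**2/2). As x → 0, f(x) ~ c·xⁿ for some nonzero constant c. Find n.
4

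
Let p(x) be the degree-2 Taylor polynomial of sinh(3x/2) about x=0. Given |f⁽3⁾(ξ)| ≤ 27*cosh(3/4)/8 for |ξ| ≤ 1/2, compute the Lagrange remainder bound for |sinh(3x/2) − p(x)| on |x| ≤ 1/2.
9*cosh(3/4)/128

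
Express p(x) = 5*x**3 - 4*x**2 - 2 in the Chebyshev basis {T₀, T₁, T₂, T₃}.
(-4)T₀ + (15/4)T₁ + (-2)T₂ + (5/4)T₃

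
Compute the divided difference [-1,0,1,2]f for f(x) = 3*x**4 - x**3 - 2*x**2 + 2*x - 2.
5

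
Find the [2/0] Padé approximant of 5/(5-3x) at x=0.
9*x**2/25 + 3*x/5 + 1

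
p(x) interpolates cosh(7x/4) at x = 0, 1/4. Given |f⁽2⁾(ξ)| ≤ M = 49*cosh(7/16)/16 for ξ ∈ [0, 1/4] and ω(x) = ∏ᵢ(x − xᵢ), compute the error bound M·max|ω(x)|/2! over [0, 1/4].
49*cosh(7/16)/2048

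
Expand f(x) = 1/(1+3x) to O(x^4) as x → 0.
1 - 3*x + 9*x**2 - 27*x**3 + O(x**4)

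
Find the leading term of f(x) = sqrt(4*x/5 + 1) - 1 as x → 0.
2*x/5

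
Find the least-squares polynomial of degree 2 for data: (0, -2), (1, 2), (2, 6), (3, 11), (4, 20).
-57/35 + (151/70)x + (11/14)x²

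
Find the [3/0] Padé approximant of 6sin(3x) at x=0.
-27*x**3 + 18*x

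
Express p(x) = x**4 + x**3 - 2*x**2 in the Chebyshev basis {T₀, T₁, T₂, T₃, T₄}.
(-5/8)T₀ + (3/4)T₁ + (-1/2)T₂ + (1/4)T₃ + (1/8)T₄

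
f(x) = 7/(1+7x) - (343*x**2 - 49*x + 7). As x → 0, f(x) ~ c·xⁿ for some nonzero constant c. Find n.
3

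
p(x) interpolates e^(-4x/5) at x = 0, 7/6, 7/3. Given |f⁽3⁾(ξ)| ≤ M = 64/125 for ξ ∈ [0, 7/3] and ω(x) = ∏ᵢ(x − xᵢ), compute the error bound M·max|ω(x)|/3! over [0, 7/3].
2744*sqrt(3)/91125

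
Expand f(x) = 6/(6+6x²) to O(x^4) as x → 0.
1 - x**2 + O(x**4)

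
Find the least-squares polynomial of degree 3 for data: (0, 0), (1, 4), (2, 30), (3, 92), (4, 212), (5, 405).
-2/21 + (29/126)x + (109/84)x² + (107/36)x³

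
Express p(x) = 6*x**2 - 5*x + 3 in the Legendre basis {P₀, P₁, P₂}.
(5)P₀ + (-5)P₁ + (4)P₂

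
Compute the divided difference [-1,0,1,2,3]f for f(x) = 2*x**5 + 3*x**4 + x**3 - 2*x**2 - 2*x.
13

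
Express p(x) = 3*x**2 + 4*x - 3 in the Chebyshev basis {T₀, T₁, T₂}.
(-3/2)T₀ + (4)T₁ + (3/2)T₂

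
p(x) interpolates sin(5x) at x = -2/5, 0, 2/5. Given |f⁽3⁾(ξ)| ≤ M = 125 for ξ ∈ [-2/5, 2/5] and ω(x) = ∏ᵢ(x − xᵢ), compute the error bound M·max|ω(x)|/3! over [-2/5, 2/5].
8*sqrt(3)/27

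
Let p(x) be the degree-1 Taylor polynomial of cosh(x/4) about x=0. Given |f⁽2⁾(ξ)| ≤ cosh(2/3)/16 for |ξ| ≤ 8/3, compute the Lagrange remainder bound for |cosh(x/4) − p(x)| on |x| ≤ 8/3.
2*cosh(2/3)/9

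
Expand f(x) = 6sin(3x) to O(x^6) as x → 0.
18*x - 27*x**3 + 243*x**5/20 + O(x**6)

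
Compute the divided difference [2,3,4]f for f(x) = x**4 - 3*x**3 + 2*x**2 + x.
30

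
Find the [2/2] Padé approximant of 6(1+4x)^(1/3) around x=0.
(224*x**2/9 + 28*x + 6)/(40*x**2/27 + 10*x/3 + 1)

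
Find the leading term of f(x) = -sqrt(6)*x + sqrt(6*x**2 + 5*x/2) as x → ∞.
5*sqrt(6)/24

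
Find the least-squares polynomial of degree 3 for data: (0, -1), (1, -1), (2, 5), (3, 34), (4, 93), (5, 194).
-16/21 + (-16/9)x + (-97/84)x² + (67/36)x³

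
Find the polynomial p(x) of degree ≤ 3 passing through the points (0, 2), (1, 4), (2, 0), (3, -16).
-x**3 + 3*x + 2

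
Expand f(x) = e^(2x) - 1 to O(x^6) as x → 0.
2*x + 2*x**2 + 4*x**3/3 + 2*x**4/3 + 4*x**5/15 + O(x**6)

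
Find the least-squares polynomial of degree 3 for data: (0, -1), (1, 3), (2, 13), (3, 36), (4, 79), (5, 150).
-65/63 + (1385/378)x + (-191/252)x² + (131/108)x³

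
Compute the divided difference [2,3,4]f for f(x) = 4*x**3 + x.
36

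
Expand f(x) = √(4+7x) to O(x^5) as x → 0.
2 + 7*x/4 - 49*x**2/64 + 343*x**3/512 - 12005*x**4/16384 + O(x**5)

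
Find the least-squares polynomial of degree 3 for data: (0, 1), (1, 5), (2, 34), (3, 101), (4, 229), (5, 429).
62/63 + (-55/27)x + (218/63)x² + (76/27)x³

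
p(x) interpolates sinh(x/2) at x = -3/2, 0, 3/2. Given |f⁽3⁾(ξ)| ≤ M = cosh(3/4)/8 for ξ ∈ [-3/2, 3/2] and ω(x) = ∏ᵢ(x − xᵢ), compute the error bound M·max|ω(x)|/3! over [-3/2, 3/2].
sqrt(3)*cosh(3/4)/64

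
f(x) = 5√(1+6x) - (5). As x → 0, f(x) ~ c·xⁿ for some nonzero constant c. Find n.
1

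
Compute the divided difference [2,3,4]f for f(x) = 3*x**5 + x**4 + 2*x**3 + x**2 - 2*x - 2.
929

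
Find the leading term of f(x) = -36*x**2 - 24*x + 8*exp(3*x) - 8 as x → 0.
36*x**3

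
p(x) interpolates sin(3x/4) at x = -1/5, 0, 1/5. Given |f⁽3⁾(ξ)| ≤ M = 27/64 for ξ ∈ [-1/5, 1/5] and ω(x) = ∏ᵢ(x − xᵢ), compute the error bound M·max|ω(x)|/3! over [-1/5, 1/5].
sqrt(3)/8000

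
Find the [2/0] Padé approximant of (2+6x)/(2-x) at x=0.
7*x**2/4 + 7*x/2 + 1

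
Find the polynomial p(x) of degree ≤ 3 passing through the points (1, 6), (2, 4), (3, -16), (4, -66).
-2*x**3 + 3*x**2 + 3*x + 2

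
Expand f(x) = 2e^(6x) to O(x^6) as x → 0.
2 + 12*x + 36*x**2 + 72*x**3 + 108*x**4 + 648*x**5/5 + O(x**6)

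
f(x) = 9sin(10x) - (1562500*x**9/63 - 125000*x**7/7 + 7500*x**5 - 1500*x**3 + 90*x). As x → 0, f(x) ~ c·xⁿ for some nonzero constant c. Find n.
11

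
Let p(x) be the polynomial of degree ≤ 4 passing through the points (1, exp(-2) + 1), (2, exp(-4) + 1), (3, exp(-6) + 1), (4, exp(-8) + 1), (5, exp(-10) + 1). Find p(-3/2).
(-8580*exp(6) - 5460*exp(2) + 1155 + 10010*exp(4) + 128*exp(10) + 3003*exp(8))*exp(-10)/128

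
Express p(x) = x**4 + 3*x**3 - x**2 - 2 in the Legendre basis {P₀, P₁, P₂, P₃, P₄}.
(-32/15)P₀ + (9/5)P₁ + (-2/21)P₂ + (6/5)P₃ + (8/35)P₄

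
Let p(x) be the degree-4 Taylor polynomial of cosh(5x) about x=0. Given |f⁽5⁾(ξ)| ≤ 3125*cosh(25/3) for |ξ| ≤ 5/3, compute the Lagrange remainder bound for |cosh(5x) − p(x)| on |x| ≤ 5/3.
1953125*cosh(25/3)/5832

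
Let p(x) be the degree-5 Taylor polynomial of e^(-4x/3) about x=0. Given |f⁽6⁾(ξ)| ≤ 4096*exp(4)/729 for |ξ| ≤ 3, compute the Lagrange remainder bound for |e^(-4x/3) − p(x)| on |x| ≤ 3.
256*exp(4)/45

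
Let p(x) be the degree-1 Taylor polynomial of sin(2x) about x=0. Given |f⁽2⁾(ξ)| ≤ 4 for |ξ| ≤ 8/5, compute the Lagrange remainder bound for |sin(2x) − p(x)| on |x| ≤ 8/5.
128/25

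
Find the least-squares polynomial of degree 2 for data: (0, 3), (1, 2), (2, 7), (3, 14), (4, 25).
19/7 + (-64/35)x + (13/7)x²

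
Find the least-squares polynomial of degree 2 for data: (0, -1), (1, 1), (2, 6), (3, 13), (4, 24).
-33/35 + (17/35)x + (10/7)x²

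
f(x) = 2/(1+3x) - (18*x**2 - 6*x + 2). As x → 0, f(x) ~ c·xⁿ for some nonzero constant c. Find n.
3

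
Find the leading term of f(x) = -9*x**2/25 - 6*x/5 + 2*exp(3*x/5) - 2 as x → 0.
9*x**3/125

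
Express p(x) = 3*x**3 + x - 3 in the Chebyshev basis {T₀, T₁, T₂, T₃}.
(-3)T₀ + (13/4)T₁ + (3/4)T₃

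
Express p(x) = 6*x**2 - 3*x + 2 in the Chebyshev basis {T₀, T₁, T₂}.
(5)T₀ + (-3)T₁ + (3)T₂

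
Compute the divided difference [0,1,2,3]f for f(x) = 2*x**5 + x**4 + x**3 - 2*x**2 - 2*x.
57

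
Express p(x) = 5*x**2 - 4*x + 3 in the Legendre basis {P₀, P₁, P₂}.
(14/3)P₀ + (-4)P₁ + (10/3)P₂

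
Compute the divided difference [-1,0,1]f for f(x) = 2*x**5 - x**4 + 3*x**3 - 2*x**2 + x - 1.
-3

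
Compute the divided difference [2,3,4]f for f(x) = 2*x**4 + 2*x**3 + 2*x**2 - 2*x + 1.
130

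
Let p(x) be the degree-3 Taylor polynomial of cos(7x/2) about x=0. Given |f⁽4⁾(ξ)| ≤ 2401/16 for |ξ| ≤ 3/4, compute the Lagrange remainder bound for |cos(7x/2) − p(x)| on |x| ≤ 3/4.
64827/32768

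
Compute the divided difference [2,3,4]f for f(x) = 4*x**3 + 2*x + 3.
36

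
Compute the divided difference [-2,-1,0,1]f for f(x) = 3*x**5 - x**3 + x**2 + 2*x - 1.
14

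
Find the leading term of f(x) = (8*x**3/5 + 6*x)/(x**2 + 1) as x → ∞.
8*x/5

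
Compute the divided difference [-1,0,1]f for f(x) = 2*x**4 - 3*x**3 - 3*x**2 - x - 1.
-1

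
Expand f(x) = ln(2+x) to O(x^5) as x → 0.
log(2) + x/2 - x**2/8 + x**3/24 - x**4/64 + O(x**5)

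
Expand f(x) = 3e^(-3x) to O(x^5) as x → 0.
3 - 9*x + 27*x**2/2 - 27*x**3/2 + 81*x**4/8 + O(x**5)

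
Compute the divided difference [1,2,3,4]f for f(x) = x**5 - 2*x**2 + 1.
65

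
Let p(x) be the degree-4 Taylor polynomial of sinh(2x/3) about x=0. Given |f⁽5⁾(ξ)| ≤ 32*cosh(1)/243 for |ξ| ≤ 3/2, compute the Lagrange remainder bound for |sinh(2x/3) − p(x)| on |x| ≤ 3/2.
cosh(1)/120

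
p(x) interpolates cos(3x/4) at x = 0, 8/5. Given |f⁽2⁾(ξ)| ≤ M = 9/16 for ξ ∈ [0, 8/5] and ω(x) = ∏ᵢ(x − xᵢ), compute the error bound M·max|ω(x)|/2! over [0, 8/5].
9/50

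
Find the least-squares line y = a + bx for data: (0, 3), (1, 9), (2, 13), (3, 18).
a = 17/5, b = 49/10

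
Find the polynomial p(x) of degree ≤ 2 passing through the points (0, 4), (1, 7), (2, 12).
x**2 + 2*x + 4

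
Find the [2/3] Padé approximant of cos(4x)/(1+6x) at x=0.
(1 - 20*x**2/3)/(8*x**3 + 4*x**2/3 + 6*x + 1)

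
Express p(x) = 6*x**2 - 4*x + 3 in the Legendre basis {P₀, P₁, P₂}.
(5)P₀ + (-4)P₁ + (4)P₂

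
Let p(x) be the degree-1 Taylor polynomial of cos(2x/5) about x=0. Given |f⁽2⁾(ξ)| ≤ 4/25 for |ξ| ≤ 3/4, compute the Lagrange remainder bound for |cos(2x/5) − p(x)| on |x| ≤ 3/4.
9/200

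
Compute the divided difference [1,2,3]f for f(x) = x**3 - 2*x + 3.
6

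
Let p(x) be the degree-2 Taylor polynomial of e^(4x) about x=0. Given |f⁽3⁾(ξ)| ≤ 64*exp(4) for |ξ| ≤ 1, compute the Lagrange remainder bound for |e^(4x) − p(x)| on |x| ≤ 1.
32*exp(4)/3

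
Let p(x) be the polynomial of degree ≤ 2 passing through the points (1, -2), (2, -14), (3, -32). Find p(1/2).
7/4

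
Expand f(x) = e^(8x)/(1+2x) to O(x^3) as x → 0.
1 + 6*x + 20*x**2 + O(x**3)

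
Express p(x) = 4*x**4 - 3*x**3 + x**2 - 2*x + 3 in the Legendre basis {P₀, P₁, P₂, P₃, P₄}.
(62/15)P₀ + (-19/5)P₁ + (62/21)P₂ + (-6/5)P₃ + (32/35)P₄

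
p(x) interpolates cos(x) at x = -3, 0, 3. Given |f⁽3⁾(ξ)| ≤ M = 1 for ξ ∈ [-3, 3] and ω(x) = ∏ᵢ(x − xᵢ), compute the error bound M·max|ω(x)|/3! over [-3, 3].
sqrt(3)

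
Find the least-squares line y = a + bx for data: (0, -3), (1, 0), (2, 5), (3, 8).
a = -16/5, b = 19/5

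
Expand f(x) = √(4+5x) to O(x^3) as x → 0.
2 + 5*x/4 - 25*x**2/64 + O(x**3)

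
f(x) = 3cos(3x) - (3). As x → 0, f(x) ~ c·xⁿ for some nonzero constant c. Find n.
2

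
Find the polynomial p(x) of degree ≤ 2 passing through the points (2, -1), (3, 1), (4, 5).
x**2 - 3*x + 1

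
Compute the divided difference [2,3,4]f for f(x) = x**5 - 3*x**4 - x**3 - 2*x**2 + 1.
109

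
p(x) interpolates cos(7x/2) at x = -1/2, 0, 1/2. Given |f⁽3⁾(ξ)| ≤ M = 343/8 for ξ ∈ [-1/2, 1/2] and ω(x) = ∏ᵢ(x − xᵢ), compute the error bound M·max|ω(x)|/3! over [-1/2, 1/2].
343*sqrt(3)/1728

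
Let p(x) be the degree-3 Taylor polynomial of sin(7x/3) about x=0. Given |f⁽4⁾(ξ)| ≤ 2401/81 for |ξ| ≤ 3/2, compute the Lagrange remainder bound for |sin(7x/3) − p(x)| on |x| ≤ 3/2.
2401/384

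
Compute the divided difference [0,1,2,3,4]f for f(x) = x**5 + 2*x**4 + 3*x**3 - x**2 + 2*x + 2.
12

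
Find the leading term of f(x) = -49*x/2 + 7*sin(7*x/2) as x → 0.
-2401*x**3/48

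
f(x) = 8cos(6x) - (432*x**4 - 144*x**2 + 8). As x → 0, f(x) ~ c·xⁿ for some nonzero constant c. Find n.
6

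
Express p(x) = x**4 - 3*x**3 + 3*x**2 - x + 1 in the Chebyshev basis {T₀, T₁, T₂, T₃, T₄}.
(23/8)T₀ + (-13/4)T₁ + (2)T₂ + (-3/4)T₃ + (1/8)T₄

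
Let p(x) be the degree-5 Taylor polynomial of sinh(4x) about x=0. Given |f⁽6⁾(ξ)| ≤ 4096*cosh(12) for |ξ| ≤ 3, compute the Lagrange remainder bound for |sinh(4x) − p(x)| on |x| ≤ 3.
20736*cosh(12)/5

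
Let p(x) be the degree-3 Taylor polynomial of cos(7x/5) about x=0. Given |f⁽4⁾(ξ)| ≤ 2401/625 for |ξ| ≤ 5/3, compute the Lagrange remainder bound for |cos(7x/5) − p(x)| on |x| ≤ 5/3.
2401/1944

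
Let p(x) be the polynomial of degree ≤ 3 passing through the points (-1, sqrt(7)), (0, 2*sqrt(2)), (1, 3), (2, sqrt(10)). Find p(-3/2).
-35*sqrt(2)/8 - 5*sqrt(10)/16 + 63/16 + 35*sqrt(7)/16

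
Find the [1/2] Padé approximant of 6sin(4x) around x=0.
24*x/(8*x**2/3 + 1)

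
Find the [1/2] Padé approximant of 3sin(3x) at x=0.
9*x/(3*x**2/2 + 1)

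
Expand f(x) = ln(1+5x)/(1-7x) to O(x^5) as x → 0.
5*x + 45*x**2/2 + 1195*x**3/6 + 14855*x**4/12 + O(x**5)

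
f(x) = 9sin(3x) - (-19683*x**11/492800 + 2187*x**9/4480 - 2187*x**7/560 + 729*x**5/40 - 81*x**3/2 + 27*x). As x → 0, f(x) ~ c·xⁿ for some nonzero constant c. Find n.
13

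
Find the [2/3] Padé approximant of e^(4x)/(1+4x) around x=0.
(52*x**2/35 + 72*x/35 + 1)/(512*x**3/105 - 228*x**2/35 + 72*x/35 + 1)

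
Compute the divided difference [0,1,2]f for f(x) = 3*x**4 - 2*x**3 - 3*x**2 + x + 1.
12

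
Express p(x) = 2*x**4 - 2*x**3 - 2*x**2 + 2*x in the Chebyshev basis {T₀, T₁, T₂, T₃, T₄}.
(-1/4)T₀ + (1/2)T₁ + (-1/2)T₃ + (1/4)T₄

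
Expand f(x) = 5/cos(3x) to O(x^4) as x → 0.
5 + 45*x**2/2 + O(x**4)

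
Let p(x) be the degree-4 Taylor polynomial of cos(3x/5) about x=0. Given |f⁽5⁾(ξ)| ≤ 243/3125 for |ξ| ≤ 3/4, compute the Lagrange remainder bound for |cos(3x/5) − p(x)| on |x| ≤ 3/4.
19683/128000000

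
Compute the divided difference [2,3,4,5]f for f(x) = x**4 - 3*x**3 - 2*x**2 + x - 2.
11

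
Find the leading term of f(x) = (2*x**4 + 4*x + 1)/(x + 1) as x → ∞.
2*x**3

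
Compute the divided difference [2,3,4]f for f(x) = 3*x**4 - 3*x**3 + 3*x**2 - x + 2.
141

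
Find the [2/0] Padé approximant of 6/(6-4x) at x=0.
4*x**2/9 + 2*x/3 + 1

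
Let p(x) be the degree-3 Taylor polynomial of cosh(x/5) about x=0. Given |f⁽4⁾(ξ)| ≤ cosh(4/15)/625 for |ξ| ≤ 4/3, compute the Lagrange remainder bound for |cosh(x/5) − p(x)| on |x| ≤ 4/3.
32*cosh(4/15)/151875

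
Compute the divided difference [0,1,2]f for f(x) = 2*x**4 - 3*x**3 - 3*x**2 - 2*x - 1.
2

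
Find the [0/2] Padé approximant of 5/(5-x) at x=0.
1/(1 - x/5)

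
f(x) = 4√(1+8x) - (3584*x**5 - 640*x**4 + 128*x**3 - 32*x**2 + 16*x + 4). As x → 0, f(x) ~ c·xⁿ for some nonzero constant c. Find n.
6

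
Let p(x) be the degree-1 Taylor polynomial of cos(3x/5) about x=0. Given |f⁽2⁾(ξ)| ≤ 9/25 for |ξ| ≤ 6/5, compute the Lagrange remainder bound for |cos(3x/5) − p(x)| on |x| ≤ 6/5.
162/625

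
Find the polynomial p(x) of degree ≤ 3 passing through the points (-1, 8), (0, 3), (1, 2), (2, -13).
-3*x**3 + 2*x**2 + 3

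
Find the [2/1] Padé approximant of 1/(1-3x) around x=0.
1/(1 - 3*x)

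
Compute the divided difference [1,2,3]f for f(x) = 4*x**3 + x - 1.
24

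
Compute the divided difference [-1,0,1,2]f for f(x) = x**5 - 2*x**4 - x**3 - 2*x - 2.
0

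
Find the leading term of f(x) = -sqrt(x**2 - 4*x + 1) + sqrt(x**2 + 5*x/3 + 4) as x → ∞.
17/6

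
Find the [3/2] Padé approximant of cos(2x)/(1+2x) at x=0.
(14*x**3/3 - 7*x**2/3 - 2*x + 1)/(1 - 13*x**2/3)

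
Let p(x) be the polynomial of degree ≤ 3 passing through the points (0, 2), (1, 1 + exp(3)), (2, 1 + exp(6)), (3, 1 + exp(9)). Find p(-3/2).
-35*exp(9)/16 - 189*exp(3)/16 + 121/16 + 135*exp(6)/16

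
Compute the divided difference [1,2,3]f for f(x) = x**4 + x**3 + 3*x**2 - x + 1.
34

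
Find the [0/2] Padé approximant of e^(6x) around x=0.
1/(18*x**2 - 6*x + 1)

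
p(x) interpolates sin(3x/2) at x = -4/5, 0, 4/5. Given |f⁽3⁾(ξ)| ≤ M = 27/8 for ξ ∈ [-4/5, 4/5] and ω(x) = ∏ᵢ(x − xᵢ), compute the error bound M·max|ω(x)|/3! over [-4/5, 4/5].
8*sqrt(3)/125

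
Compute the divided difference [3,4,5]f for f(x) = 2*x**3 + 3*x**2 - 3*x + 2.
27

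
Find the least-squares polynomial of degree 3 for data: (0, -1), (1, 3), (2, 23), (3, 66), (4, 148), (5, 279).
-7/6 + (463/252)x + (41/42)x² + (71/36)x³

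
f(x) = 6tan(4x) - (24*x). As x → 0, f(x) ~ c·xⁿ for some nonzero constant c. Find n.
3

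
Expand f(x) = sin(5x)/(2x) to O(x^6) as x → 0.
5/2 - 125*x**2/12 + 625*x**4/48 + O(x**6)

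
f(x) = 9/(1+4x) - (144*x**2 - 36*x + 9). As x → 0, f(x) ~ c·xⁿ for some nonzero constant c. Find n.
3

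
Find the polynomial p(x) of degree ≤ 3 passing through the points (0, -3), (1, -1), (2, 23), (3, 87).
3*x**3 + 2*x**2 - 3*x - 3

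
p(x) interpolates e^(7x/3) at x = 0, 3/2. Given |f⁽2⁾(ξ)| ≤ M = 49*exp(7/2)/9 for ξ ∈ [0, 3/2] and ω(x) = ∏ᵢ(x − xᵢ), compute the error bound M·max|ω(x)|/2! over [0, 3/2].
49*exp(7/2)/32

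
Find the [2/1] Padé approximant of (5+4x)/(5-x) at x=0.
(4*x/5 + 1)/(1 - x/5)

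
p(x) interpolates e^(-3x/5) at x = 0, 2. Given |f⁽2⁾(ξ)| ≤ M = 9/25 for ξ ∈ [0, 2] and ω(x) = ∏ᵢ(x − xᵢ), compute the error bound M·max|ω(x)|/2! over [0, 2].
9/50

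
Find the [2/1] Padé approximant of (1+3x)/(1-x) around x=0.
(3*x + 1)/(1 - x)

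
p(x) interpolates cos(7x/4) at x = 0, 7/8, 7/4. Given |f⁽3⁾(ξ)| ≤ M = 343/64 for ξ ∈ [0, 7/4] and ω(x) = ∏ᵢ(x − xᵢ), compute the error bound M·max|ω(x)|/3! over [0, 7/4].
117649*sqrt(3)/884736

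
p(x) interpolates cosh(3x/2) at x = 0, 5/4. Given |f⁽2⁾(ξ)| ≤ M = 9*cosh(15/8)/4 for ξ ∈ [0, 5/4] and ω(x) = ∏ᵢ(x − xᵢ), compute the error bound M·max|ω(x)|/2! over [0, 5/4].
225*cosh(15/8)/512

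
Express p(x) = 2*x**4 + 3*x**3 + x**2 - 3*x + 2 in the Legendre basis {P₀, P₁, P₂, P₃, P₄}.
(41/15)P₀ + (-6/5)P₁ + (38/21)P₂ + (6/5)P₃ + (16/35)P₄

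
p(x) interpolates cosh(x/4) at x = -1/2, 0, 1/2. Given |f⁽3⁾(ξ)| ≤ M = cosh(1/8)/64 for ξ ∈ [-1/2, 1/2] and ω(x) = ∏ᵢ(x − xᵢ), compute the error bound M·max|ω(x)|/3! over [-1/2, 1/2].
sqrt(3)*cosh(1/8)/13824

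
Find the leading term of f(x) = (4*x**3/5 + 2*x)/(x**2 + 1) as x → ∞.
4*x/5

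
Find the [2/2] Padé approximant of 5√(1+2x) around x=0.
(25*x**2/4 + 25*x/2 + 5)/(x**2/4 + 3*x/2 + 1)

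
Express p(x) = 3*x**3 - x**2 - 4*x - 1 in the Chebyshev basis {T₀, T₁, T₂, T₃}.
(-3/2)T₀ + (-7/4)T₁ + (-1/2)T₂ + (3/4)T₃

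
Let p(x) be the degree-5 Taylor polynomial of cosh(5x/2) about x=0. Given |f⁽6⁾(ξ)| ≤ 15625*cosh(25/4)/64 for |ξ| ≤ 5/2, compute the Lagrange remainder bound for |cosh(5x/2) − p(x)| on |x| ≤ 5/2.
48828125*cosh(25/4)/589824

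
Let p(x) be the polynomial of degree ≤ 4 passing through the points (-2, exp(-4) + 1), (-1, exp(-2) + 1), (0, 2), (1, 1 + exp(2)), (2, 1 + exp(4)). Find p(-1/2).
(-5 + 60*exp(2) + (-20*exp(2) + 3*exp(4) + 218)*exp(4))*exp(-4)/128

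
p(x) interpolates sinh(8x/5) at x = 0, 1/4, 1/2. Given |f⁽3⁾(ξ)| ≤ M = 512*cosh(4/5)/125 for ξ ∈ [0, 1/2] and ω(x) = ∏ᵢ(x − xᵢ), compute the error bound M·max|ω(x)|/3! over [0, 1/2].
8*sqrt(3)*cosh(4/5)/3375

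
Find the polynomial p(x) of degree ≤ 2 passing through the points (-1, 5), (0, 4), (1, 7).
2*x**2 + x + 4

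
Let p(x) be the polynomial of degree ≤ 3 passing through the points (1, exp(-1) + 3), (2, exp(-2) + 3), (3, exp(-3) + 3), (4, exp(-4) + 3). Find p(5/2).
(-exp(3) - 1 + 9*e + 9*exp(2) + 48*exp(4))*exp(-4)/16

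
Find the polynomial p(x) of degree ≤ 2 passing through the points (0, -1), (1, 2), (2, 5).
3*x - 1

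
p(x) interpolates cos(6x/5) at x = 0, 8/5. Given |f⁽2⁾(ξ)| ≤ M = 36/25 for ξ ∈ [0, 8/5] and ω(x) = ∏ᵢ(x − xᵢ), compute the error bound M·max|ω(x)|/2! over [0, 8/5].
288/625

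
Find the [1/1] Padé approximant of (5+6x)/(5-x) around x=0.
(6*x/5 + 1)/(1 - x/5)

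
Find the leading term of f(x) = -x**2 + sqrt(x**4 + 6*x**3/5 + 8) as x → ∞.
3*x/5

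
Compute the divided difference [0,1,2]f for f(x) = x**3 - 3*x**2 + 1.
0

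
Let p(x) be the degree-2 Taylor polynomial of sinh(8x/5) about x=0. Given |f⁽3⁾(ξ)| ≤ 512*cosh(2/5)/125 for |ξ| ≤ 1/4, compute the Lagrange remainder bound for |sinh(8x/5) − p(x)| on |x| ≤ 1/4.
4*cosh(2/5)/375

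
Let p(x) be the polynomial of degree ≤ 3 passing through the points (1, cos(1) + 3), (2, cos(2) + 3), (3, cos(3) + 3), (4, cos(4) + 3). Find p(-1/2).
135*cos(3)/16 - 35*cos(4)/16 + 3 + 105*cos(1)/16 - 189*cos(2)/16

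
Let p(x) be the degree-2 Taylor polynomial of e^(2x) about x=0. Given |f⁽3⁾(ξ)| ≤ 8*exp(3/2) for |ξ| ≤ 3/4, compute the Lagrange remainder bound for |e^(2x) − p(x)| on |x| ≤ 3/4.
9*exp(3/2)/16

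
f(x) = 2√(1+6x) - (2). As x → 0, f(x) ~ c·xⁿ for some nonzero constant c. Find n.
1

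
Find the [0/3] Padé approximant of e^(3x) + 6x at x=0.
1/(-1305*x**3/2 + 153*x**2/2 - 9*x + 1)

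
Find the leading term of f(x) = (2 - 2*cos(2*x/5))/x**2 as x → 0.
4/25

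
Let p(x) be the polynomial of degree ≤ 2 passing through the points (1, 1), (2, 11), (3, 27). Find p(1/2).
-7/4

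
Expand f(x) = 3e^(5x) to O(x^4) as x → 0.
3 + 15*x + 75*x**2/2 + 125*x**3/2 + O(x**4)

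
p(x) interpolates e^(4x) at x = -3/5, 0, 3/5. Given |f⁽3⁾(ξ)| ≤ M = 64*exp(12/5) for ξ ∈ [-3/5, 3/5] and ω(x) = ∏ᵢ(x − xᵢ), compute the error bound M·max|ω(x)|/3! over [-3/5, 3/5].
64*sqrt(3)*exp(12/5)/125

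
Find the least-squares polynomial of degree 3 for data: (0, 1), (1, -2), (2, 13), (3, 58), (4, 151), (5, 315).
38/63 + (-508/189)x + (-421/252)x² + (319/108)x³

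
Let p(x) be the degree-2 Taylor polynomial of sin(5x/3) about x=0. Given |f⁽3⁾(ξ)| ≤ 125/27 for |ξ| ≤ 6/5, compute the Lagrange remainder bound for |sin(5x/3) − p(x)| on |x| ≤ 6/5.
4/3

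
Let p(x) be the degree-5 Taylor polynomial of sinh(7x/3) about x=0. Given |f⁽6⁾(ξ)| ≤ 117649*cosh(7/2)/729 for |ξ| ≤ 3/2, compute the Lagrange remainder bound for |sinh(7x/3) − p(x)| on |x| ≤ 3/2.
117649*cosh(7/2)/46080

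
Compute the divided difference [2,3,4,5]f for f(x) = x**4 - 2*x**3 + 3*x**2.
12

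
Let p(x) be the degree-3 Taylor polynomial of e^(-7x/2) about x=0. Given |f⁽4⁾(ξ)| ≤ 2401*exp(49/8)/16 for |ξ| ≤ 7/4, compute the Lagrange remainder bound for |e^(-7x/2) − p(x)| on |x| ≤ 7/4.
5764801*exp(49/8)/98304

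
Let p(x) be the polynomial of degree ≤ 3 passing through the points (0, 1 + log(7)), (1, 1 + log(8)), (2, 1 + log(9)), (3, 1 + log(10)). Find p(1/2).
-5*log(3)/8 + log(10)/16 + 5*log(7)/16 + 1 + 45*log(2)/16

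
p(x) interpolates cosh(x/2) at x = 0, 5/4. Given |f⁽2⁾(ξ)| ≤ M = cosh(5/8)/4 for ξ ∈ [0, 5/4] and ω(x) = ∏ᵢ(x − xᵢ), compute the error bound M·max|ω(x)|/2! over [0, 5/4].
25*cosh(5/8)/512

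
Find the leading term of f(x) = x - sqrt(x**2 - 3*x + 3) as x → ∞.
3/2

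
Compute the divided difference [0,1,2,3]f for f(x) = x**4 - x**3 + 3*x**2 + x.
5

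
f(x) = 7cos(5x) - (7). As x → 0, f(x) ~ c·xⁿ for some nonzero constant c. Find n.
2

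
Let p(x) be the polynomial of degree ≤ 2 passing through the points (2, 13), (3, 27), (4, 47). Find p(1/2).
13/4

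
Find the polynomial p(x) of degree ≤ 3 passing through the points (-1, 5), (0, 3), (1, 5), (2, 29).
3*x**3 + 2*x**2 - 3*x + 3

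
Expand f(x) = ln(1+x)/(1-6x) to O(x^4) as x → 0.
x + 11*x**2/2 + 100*x**3/3 + O(x**4)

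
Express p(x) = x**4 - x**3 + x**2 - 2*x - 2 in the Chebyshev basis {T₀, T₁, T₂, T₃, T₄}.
(-9/8)T₀ + (-11/4)T₁ + T₂ + (-1/4)T₃ + (1/8)T₄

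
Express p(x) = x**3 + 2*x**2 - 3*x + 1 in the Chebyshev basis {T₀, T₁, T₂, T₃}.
(2)T₀ + (-9/4)T₁ + T₂ + (1/4)T₃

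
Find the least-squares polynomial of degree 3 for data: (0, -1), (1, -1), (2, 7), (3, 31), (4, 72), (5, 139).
-41/42 + (-745/252)x + (79/42)x² + (31/36)x³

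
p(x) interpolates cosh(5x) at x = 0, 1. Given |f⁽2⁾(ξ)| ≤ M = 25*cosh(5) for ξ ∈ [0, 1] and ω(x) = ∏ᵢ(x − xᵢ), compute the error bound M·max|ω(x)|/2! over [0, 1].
25*cosh(5)/8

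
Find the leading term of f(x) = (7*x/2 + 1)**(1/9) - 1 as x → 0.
7*x/18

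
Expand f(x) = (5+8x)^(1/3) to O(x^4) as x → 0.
5**(1/3) + 8*5**(1/3)*x/15 - 64*5**(1/3)*x**2/225 + 512*5**(1/3)*x**3/2025 + O(x**4)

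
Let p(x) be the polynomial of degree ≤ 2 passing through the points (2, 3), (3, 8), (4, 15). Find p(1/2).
-3/4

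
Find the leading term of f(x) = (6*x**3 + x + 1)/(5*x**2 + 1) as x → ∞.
6*x/5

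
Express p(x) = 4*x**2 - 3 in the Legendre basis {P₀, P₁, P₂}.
(-5/3)P₀ + (8/3)P₂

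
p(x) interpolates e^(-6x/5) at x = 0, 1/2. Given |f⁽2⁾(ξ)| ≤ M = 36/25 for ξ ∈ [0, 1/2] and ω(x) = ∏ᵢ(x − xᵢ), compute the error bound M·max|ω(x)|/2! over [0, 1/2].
9/200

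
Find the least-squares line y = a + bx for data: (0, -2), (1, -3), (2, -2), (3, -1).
a = -13/5, b = 2/5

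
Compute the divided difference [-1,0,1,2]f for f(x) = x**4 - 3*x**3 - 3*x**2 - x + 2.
-1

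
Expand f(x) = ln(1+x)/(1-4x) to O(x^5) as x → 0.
x + 7*x**2/2 + 43*x**3/3 + 685*x**4/12 + O(x**5)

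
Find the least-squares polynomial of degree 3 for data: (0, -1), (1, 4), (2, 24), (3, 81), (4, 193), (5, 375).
-47/63 + (265/189)x + (-17/36)x² + (329/108)x³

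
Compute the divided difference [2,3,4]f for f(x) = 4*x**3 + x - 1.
36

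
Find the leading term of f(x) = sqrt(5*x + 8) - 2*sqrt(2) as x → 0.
5*sqrt(2)*x/8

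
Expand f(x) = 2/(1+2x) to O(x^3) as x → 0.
2 - 4*x + 8*x**2 + O(x**3)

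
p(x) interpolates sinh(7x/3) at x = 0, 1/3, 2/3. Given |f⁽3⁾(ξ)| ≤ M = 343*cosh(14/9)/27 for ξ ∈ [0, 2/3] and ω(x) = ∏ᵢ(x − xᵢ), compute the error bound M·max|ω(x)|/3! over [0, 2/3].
343*sqrt(3)*cosh(14/9)/19683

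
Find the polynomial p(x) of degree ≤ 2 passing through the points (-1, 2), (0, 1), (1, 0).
1 - x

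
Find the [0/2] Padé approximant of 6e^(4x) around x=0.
6/(8*x**2 - 4*x + 1)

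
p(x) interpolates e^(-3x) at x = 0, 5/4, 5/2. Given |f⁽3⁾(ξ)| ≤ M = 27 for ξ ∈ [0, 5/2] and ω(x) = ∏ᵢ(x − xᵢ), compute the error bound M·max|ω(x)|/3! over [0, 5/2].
125*sqrt(3)/64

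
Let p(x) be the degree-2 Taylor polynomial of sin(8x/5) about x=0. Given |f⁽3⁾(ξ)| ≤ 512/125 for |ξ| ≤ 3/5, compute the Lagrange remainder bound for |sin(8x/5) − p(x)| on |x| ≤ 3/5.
2304/15625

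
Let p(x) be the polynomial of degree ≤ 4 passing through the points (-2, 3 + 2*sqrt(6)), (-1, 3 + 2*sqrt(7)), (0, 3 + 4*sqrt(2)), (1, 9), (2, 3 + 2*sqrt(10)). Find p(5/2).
-267/16 - 45*sqrt(7)/16 + 35*sqrt(6)/64 + 315*sqrt(10)/64 + 189*sqrt(2)/16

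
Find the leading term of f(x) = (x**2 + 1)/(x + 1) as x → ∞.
x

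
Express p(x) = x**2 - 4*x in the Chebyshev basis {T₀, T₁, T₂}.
(1/2)T₀ + (-4)T₁ + (1/2)T₂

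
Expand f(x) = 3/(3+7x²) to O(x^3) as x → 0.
1 - 7*x**2/3 + O(x**3)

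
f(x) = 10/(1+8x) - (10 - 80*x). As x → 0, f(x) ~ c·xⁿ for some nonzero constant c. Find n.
2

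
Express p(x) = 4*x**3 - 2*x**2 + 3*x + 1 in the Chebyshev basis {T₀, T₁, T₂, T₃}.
(6)T₁ - T₂ + T₃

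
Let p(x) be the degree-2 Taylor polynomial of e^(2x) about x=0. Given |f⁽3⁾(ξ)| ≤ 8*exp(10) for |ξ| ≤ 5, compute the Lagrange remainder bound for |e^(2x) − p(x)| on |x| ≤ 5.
500*exp(10)/3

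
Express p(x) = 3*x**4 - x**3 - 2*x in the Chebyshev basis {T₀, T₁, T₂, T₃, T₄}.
(9/8)T₀ + (-11/4)T₁ + (3/2)T₂ + (-1/4)T₃ + (3/8)T₄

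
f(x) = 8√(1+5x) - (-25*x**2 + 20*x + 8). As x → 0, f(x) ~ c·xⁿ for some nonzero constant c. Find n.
3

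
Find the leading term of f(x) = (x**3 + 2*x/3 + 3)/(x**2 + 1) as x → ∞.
x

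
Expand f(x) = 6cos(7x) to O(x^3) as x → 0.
6 - 147*x**2 + O(x**3)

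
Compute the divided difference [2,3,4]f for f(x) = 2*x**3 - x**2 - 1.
17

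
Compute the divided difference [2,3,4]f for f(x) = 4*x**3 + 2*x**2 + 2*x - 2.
38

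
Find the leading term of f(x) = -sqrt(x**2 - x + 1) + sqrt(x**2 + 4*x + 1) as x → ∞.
5/2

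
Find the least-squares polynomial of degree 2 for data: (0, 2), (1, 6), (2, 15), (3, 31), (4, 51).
69/35 + (81/70)x + (39/14)x²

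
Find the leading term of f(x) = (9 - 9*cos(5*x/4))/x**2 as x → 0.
225/32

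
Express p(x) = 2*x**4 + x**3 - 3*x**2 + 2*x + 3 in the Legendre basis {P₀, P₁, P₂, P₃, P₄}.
(12/5)P₀ + (13/5)P₁ + (-6/7)P₂ + (2/5)P₃ + (16/35)P₄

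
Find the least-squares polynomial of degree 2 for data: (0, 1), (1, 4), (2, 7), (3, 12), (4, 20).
46/35 + (41/35)x + (6/7)x²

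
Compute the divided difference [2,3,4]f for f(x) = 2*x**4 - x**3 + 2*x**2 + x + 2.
103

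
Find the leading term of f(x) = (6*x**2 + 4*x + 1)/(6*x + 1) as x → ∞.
x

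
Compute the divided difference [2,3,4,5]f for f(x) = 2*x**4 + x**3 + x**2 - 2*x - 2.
29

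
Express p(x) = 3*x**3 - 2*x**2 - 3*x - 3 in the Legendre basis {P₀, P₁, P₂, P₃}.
(-11/3)P₀ + (-6/5)P₁ + (-4/3)P₂ + (6/5)P₃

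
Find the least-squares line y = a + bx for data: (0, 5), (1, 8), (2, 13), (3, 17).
a = 23/5, b = 41/10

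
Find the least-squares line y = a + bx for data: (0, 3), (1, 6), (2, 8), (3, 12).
a = 29/10, b = 29/10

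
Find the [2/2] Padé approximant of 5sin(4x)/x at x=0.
(20 - 112*x**2/3)/(4*x**2/5 + 1)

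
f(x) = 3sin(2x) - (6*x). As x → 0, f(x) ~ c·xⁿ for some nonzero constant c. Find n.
3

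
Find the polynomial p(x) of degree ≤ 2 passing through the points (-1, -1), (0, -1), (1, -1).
-1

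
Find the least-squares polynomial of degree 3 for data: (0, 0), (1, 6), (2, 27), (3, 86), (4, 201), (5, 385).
5/14 + (41/28)x + (3/28)x² + (3)x³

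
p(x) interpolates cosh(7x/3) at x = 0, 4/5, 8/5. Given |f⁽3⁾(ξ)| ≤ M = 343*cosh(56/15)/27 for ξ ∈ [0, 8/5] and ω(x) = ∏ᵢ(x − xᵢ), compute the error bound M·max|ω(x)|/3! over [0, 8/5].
21952*sqrt(3)*cosh(56/15)/91125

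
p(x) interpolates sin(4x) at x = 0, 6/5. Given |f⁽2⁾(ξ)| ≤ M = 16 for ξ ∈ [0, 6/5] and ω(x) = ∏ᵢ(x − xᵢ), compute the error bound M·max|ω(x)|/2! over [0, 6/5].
72/25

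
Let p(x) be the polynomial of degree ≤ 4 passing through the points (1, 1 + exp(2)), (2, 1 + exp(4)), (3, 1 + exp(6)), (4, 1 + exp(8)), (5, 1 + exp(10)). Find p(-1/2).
-385*exp(8)/32 - 693*exp(4)/32 + 1 + 1155*exp(2)/128 + 1485*exp(6)/64 + 315*exp(10)/128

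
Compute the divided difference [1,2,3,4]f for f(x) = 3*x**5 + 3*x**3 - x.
198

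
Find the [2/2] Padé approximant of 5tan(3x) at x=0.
15*x/(1 - 3*x**2)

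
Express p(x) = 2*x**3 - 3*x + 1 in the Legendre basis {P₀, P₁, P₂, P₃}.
P₀ + (-9/5)P₁ + (4/5)P₃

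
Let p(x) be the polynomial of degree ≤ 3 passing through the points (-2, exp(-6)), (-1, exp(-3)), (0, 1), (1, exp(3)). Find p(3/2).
(-5 + 21*exp(3) - 35*(1 - exp(3))*exp(6))*exp(-6)/16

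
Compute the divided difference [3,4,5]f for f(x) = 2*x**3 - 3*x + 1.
24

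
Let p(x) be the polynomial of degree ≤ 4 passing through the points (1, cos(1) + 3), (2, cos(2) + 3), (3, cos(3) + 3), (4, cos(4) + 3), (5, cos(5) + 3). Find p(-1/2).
1485*cos(3)/64 + 315*cos(5)/128 + 3 + 1155*cos(1)/128 - 385*cos(4)/32 - 693*cos(2)/32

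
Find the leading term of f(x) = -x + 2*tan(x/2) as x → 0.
x**3/12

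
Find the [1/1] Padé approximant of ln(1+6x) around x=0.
6*x/(3*x + 1)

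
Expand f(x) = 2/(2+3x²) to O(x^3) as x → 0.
1 - 3*x**2/2 + O(x**3)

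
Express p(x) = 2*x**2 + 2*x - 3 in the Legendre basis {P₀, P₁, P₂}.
(-7/3)P₀ + (2)P₁ + (4/3)P₂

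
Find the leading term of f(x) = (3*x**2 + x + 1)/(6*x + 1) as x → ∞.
x/2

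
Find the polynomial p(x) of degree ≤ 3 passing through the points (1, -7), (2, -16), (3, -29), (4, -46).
-2*x**2 - 3*x - 2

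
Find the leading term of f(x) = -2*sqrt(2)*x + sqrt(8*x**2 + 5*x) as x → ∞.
5*sqrt(2)/8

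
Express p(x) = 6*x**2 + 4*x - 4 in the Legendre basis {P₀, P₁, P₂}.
(-2)P₀ + (4)P₁ + (4)P₂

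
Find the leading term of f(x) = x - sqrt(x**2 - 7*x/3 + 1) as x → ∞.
7/6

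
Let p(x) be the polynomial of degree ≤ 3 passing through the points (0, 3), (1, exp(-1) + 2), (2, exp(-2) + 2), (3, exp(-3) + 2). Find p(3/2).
(-1 + 9*e + 9*exp(2) + 31*exp(3))*exp(-3)/16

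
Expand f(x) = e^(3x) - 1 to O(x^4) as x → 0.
3*x + 9*x**2/2 + 9*x**3/2 + O(x**4)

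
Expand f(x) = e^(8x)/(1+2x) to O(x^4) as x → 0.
1 + 6*x + 20*x**2 + 136*x**3/3 + O(x**4)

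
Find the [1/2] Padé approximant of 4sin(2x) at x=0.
8*x/(2*x**2/3 + 1)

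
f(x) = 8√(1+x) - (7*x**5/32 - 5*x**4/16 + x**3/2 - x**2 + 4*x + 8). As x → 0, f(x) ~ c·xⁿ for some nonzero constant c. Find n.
6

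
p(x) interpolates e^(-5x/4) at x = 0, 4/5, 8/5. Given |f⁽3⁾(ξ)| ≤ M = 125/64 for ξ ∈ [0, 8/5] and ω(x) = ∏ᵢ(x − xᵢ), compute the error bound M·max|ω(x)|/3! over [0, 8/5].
sqrt(3)/27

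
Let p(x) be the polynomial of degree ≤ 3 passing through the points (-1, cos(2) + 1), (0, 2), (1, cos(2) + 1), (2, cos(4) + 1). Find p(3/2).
cos(2) + 5*cos(4)/16 + 11/16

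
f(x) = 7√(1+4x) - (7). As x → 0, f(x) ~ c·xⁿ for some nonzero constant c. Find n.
1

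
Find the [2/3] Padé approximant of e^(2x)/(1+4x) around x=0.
(13*x**2/37 + 188*x/185 + 1)/(706*x**3/555 - 669*x**2/185 + 558*x/185 + 1)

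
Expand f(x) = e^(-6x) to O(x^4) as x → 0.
1 - 6*x + 18*x**2 - 36*x**3 + O(x**4)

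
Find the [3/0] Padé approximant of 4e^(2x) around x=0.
16*x**3/3 + 8*x**2 + 8*x + 4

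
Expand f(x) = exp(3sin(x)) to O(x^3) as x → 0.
1 + 3*x + 9*x**2/2 + O(x**3)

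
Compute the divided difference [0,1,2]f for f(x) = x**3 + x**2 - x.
4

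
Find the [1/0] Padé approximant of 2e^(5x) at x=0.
10*x + 2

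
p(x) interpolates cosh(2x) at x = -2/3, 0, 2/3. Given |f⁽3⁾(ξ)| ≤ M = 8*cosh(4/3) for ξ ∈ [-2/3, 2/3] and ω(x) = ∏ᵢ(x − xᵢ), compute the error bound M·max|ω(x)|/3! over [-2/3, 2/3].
64*sqrt(3)*cosh(4/3)/729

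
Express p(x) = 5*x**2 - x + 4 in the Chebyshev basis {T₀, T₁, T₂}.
(13/2)T₀ - T₁ + (5/2)T₂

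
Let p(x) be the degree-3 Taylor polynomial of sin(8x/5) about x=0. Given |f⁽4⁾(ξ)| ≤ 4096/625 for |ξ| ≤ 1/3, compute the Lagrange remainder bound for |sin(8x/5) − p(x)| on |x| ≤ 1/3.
512/151875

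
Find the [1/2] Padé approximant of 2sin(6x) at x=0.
12*x/(6*x**2 + 1)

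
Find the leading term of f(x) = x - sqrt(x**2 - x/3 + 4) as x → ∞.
1/6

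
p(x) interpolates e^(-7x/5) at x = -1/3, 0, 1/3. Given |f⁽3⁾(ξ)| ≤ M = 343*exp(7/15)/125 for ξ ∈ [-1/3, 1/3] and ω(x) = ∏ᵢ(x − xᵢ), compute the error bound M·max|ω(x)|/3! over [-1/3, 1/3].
343*sqrt(3)*exp(7/15)/91125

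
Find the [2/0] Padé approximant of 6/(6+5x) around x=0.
25*x**2/36 - 5*x/6 + 1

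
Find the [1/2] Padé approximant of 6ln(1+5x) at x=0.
30*x/(-25*x**2/12 + 5*x/2 + 1)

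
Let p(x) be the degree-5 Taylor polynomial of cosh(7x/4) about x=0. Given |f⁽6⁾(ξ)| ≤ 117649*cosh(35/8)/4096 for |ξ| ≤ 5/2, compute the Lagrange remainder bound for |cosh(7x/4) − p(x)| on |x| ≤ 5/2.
367653125*cosh(35/8)/37748736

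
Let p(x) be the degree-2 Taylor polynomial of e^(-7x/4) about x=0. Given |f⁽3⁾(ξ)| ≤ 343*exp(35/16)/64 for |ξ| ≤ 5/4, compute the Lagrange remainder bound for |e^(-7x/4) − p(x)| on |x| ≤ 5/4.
42875*exp(35/16)/24576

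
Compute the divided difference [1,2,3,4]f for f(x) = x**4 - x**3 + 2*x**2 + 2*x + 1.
9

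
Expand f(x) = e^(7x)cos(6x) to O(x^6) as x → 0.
1 + 7*x + 13*x**2/2 - 413*x**3/6 - 6887*x**4/24 - 61313*x**5/120 + O(x**6)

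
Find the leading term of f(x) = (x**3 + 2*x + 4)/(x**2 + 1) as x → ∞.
x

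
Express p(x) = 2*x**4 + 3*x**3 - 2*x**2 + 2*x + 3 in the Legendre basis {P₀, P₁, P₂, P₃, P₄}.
(41/15)P₀ + (19/5)P₁ + (-4/21)P₂ + (6/5)P₃ + (16/35)P₄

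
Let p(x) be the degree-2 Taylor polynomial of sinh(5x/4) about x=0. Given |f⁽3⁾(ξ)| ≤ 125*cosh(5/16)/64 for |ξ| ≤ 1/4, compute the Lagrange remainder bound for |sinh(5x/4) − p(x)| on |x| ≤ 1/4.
125*cosh(5/16)/24576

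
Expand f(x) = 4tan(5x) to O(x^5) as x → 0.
20*x + 500*x**3/3 + O(x**5)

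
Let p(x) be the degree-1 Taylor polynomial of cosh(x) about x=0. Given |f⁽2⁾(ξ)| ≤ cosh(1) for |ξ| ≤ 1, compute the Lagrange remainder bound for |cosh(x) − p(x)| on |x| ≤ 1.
cosh(1)/2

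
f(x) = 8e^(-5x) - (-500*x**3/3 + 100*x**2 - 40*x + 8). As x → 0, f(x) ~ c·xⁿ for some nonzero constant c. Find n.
4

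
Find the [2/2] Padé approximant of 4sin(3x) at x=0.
12*x/(3*x**2/2 + 1)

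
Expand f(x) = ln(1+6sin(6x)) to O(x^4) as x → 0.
36*x - 648*x**2 + 15336*x**3 + O(x**4)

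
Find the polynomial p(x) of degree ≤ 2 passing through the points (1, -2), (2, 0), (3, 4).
x**2 - x - 2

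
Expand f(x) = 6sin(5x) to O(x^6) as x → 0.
30*x - 125*x**3 + 625*x**5/4 + O(x**6)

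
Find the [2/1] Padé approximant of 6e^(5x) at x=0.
(25*x**2 + 20*x + 6)/(1 - 5*x/3)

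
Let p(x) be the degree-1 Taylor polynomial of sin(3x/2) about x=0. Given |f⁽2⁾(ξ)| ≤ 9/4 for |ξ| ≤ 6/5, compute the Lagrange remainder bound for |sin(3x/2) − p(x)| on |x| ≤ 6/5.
81/50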